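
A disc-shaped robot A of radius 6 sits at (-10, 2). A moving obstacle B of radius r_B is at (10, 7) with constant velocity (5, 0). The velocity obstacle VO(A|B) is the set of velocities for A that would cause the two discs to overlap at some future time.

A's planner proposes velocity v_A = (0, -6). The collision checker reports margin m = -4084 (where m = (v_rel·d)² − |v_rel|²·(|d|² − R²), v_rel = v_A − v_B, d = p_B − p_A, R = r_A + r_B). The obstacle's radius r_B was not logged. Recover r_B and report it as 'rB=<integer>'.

m = -4084
d = (20, 5);  v_rel = (-5, -6),  |v_rel|² = 61
v_rel×d = (-5)·(5) − (-6)·(20) = 95
since m = R²·61 − 95²:  R² = (9025 + -4084) / 61 = 81
R = √81 = 9  ⇒  r_B = 9 − 6 = 3

rB=3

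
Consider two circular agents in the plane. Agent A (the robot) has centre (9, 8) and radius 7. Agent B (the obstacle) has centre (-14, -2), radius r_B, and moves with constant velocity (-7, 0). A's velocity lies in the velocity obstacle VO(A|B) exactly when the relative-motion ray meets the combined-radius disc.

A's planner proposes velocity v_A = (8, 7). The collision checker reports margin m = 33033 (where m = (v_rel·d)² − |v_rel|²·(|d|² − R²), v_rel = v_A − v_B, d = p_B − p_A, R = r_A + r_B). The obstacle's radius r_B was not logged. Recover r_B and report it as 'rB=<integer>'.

m = 33033
d = (-23, -10);  v_rel = (15, 7),  |v_rel|² = 274
v_rel×d = (15)·(-10) − (7)·(-23) = 11
since m = R²·274 − 11²:  R² = (121 + 33033) / 274 = 121
R = √121 = 11  ⇒  r_B = 11 − 7 = 4

rB=4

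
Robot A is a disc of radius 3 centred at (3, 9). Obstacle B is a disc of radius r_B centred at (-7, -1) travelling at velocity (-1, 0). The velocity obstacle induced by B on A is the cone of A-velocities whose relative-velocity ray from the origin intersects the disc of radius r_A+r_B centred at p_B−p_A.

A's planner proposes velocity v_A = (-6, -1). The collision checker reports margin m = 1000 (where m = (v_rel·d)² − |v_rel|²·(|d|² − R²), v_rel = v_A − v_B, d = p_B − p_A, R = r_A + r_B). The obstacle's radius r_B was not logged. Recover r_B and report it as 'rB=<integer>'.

m = 1000
d = (-10, -10);  v_rel = (-5, -1),  |v_rel|² = 26
v_rel×d = (-5)·(-10) − (-1)·(-10) = 40
since m = R²·26 − 40²:  R² = (1600 + 1000) / 26 = 100
R = √100 = 10  ⇒  r_B = 10 − 3 = 7

rB=7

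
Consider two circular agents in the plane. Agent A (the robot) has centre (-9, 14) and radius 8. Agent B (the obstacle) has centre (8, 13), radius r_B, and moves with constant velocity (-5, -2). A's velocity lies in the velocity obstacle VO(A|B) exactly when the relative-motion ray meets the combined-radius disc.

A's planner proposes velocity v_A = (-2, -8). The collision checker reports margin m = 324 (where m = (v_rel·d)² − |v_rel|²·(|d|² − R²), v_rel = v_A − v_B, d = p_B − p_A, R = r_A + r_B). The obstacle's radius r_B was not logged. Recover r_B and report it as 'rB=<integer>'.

m = 324
d = (17, -1);  v_rel = (3, -6),  |v_rel|² = 45
v_rel×d = (3)·(-1) − (-6)·(17) = 99
since m = R²·45 − 99²:  R² = (9801 + 324) / 45 = 225
R = √225 = 15  ⇒  r_B = 15 − 8 = 7

rB=7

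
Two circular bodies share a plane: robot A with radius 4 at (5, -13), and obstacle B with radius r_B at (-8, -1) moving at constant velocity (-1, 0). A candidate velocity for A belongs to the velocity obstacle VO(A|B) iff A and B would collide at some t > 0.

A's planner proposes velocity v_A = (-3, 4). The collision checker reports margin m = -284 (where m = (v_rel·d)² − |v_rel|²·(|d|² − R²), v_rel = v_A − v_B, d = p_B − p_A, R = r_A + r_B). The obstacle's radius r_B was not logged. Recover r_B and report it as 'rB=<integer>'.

m = -284
d = (-13, 12);  v_rel = (-2, 4),  |v_rel|² = 20
v_rel×d = (-2)·(12) − (4)·(-13) = 28
since m = R²·20 − 28²:  R² = (784 + -284) / 20 = 25
R = √25 = 5  ⇒  r_B = 5 − 4 = 1

rB=1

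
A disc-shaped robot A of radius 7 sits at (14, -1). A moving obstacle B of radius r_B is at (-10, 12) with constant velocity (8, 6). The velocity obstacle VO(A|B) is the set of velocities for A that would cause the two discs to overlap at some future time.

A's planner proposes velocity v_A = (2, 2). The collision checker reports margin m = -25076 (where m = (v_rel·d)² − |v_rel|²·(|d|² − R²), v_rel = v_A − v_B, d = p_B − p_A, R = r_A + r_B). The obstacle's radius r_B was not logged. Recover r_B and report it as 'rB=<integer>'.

m = -25076
d = (-24, 13);  v_rel = (-6, -4),  |v_rel|² = 52
v_rel×d = (-6)·(13) − (-4)·(-24) = -174
since m = R²·52 − (-174)²:  R² = (30276 + -25076) / 52 = 100
R = √100 = 10  ⇒  r_B = 10 − 7 = 3

rB=3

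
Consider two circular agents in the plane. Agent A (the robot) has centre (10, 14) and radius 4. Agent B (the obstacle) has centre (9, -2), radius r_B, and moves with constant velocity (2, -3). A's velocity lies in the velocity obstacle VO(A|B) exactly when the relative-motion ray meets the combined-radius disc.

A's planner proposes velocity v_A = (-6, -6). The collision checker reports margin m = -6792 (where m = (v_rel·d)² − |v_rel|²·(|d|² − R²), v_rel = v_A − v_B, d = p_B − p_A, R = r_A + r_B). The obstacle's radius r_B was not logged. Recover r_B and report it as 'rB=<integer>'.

m = -6792
d = (-1, -16);  v_rel = (-8, -3),  |v_rel|² = 73
v_rel×d = (-8)·(-16) − (-3)·(-1) = 125
since m = R²·73 − 125²:  R² = (15625 + -6792) / 73 = 121
R = √121 = 11  ⇒  r_B = 11 − 4 = 7

rB=7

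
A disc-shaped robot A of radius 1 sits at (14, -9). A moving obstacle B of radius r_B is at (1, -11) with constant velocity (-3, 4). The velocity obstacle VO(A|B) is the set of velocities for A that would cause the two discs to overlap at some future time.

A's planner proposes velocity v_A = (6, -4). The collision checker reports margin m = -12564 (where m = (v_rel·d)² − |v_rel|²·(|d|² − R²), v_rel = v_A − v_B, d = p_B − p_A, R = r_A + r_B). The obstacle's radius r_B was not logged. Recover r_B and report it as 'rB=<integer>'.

m = -12564
d = (-13, -2);  v_rel = (9, -8),  |v_rel|² = 145
v_rel×d = (9)·(-2) − (-8)·(-13) = -122
since m = R²·145 − (-122)²:  R² = (14884 + -12564) / 145 = 16
R = √16 = 4  ⇒  r_B = 4 − 1 = 3

rB=3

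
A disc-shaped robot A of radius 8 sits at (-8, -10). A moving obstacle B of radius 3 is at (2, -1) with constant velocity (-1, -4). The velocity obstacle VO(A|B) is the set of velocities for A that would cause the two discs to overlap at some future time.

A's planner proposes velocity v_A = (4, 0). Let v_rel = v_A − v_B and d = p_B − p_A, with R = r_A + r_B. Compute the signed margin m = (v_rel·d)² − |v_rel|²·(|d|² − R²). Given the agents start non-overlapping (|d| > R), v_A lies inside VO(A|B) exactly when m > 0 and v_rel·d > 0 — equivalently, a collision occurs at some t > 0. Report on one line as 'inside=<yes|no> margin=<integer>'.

d = (10, 9),  |d|² = 181;  R = 8+3 = 11,  c = 181−11² = 60
v_rel = (5, 4),  |v_rel|² = 41;  v_rel·d = (5)·(10) + (4)·(9) = 86
41·t² − 172·t + 60 = 0  ⇒  m = 86² − 41·60 = 4936
m = 4936 > 0,  v_rel·d = 86 > 0  ⇒  inside

inside=yes margin=4936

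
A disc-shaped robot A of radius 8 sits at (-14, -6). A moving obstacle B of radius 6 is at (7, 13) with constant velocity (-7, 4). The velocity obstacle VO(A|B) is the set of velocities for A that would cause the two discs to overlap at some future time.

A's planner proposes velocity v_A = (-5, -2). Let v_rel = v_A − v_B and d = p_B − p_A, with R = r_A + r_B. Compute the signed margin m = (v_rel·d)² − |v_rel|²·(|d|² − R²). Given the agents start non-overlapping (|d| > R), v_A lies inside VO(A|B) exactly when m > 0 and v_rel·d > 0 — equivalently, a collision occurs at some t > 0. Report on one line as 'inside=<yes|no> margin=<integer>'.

d = (21, 19),  |d|² = 802;  R = 8+6 = 14,  c = 802−14² = 606
v_rel = (2, -6),  |v_rel|² = 40;  v_rel·d = (2)·(21) + (-6)·(19) = -72
40·t² + 144·t + 606 = 0  ⇒  m = (-72)² − 40·606 = -19056
m = -19056 < 0,  v_rel·d = -72 < 0  ⇒  outside

inside=no margin=-19056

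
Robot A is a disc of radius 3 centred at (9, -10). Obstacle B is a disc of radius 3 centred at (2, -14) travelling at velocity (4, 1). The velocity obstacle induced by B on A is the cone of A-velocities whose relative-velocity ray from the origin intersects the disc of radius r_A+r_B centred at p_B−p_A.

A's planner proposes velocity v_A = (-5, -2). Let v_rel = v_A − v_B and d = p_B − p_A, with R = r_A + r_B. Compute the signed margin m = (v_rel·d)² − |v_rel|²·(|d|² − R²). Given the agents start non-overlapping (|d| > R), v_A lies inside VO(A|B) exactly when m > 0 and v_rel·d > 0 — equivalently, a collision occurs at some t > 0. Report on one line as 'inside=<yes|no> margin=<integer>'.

d = (-7, -4),  |d|² = 65;  R = 3+3 = 6,  c = 65−6² = 29
v_rel = (-9, -3),  |v_rel|² = 90;  v_rel·d = (-9)·(-7) + (-3)·(-4) = 75
90·t² − 150·t + 29 = 0  ⇒  m = 75² − 90·29 = 3015
m = 3015 > 0,  v_rel·d = 75 > 0  ⇒  inside

inside=yes margin=3015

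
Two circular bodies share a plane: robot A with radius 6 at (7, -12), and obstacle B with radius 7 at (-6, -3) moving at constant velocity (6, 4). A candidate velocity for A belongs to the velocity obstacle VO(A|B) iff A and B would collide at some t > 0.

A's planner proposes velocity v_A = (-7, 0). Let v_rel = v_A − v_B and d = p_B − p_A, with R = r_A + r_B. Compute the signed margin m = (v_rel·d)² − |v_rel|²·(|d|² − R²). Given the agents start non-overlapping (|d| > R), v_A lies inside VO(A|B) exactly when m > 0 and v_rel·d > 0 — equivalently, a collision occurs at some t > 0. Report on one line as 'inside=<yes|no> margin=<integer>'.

d = (-13, 9),  |d|² = 250;  R = 6+7 = 13,  c = 250−13² = 81
v_rel = (-13, -4),  |v_rel|² = 185;  v_rel·d = (-13)·(-13) + (-4)·(9) = 133
185·t² − 266·t + 81 = 0  ⇒  m = 133² − 185·81 = 2704
m = 2704 > 0,  v_rel·d = 133 > 0  ⇒  inside

inside=yes margin=2704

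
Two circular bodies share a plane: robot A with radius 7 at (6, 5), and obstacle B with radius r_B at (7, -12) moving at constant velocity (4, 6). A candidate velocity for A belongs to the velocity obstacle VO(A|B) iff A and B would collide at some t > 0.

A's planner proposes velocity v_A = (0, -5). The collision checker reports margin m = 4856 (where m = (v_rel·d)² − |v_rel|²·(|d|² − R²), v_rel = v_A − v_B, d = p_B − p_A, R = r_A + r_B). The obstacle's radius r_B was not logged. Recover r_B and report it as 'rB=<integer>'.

m = 4856
d = (1, -17);  v_rel = (-4, -11),  |v_rel|² = 137
v_rel×d = (-4)·(-17) − (-11)·(1) = 79
since m = R²·137 − 79²:  R² = (6241 + 4856) / 137 = 81
R = √81 = 9  ⇒  r_B = 9 − 7 = 2

rB=2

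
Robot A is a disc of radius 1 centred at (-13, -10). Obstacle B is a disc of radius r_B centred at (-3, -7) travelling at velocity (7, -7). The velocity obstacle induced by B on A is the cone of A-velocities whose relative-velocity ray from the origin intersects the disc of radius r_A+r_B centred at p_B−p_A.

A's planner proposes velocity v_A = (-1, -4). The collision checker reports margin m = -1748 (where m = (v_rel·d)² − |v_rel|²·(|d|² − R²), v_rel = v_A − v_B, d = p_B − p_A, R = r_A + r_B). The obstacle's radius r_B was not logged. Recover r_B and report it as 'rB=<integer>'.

m = -1748
d = (10, 3);  v_rel = (-8, 3),  |v_rel|² = 73
v_rel×d = (-8)·(3) − (3)·(10) = -54
since m = R²·73 − (-54)²:  R² = (2916 + -1748) / 73 = 16
R = √16 = 4  ⇒  r_B = 4 − 1 = 3

rB=3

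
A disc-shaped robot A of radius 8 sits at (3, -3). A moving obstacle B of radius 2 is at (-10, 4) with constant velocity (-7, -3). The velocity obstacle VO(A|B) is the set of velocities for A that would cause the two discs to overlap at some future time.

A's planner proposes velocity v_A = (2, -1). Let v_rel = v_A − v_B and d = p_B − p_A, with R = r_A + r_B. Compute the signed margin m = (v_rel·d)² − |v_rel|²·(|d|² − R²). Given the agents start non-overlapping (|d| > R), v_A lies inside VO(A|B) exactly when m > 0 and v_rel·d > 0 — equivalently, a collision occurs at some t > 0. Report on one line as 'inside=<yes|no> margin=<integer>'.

d = (-13, 7),  |d|² = 218;  R = 8+2 = 10,  c = 218−10² = 118
v_rel = (9, 2),  |v_rel|² = 85;  v_rel·d = (9)·(-13) + (2)·(7) = -103
85·t² + 206·t + 118 = 0  ⇒  m = (-103)² − 85·118 = 579
m = 579 > 0,  v_rel·d = -103 < 0  ⇒  outside

inside=no margin=579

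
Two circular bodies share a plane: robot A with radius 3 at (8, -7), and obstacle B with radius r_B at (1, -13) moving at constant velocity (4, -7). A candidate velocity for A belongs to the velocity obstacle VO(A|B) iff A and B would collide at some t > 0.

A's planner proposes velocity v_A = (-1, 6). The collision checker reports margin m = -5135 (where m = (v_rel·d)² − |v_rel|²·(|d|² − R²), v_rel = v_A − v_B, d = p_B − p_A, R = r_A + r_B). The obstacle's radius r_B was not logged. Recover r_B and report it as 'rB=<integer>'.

m = -5135
d = (-7, -6);  v_rel = (-5, 13),  |v_rel|² = 194
v_rel×d = (-5)·(-6) − (13)·(-7) = 121
since m = R²·194 − 121²:  R² = (14641 + -5135) / 194 = 49
R = √49 = 7  ⇒  r_B = 7 − 3 = 4

rB=4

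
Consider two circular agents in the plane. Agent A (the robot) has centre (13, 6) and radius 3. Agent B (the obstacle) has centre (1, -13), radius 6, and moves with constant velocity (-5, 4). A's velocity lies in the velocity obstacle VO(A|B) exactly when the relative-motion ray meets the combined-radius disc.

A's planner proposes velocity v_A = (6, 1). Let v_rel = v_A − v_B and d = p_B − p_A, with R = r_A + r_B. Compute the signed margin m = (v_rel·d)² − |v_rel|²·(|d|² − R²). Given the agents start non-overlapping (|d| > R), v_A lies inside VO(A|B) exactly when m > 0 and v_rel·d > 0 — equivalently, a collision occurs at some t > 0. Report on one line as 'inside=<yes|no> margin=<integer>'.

d = (-12, -19),  |d|² = 505;  R = 3+6 = 9,  c = 505−9² = 424
v_rel = (11, -3),  |v_rel|² = 130;  v_rel·d = (11)·(-12) + (-3)·(-19) = -75
130·t² + 150·t + 424 = 0  ⇒  m = (-75)² − 130·424 = -49495
m = -49495 < 0,  v_rel·d = -75 < 0  ⇒  outside

inside=no margin=-49495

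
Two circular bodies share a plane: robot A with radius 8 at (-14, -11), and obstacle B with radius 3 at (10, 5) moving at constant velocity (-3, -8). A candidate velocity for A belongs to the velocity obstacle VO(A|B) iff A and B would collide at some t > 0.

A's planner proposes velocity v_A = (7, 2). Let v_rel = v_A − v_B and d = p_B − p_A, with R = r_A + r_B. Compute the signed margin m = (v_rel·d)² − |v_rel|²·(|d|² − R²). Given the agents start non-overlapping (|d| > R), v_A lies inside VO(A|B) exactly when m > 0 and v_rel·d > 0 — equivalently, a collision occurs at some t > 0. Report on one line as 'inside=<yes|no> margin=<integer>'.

d = (24, 16),  |d|² = 832;  R = 8+3 = 11,  c = 832−11² = 711
v_rel = (10, 10),  |v_rel|² = 200;  v_rel·d = (10)·(24) + (10)·(16) = 400
200·t² − 800·t + 711 = 0  ⇒  m = 400² − 200·711 = 17800
m = 17800 > 0,  v_rel·d = 400 > 0  ⇒  inside

inside=yes margin=17800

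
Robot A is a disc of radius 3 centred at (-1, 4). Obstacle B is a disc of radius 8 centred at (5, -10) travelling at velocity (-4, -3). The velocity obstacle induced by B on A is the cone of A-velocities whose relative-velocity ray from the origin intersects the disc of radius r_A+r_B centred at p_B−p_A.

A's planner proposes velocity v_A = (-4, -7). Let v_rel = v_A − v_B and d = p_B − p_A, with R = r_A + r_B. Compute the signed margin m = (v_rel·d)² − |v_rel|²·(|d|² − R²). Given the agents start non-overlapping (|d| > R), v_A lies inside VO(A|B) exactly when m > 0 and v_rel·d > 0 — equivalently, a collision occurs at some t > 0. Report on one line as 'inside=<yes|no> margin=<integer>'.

d = (6, -14),  |d|² = 232;  R = 3+8 = 11,  c = 232−11² = 111
v_rel = (0, -4),  |v_rel|² = 16;  v_rel·d = (0)·(6) + (-4)·(-14) = 56
16·t² − 112·t + 111 = 0  ⇒  m = 56² − 16·111 = 1360
m = 1360 > 0,  v_rel·d = 56 > 0  ⇒  inside

inside=yes margin=1360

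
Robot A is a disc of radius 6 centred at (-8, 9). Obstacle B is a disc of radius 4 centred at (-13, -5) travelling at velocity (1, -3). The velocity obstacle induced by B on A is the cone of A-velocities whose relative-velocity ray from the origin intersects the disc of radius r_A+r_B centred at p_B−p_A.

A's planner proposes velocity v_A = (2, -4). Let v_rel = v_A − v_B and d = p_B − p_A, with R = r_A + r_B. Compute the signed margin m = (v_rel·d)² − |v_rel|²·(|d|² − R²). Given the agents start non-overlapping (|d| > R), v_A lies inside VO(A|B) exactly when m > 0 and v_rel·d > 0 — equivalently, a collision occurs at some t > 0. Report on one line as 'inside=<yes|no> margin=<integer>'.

d = (-5, -14),  |d|² = 221;  R = 6+4 = 10,  c = 221−10² = 121
v_rel = (1, -1),  |v_rel|² = 2;  v_rel·d = (1)·(-5) + (-1)·(-14) = 9
2·t² − 18·t + 121 = 0  ⇒  m = 9² − 2·121 = -161
m = -161 < 0,  v_rel·d = 9 > 0  ⇒  outside

inside=no margin=-161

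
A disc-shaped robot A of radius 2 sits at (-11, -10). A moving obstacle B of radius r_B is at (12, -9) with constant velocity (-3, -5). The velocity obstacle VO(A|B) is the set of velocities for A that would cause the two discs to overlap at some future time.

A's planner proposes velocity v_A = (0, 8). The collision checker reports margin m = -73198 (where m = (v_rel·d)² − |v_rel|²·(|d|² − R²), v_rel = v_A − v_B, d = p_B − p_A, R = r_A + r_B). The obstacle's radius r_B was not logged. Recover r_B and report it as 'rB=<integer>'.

m = -73198
d = (23, 1);  v_rel = (3, 13),  |v_rel|² = 178
v_rel×d = (3)·(1) − (13)·(23) = -296
since m = R²·178 − (-296)²:  R² = (87616 + -73198) / 178 = 81
R = √81 = 9  ⇒  r_B = 9 − 2 = 7

rB=7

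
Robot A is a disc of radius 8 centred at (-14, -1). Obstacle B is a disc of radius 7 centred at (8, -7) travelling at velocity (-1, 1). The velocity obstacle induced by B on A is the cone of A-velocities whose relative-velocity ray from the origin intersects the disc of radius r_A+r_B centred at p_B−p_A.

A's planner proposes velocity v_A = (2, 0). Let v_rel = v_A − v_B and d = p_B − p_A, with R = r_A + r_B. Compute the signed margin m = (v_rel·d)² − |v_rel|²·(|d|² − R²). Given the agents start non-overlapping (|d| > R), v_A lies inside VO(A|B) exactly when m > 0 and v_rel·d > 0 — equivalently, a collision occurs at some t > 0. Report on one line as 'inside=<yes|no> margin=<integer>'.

d = (22, -6),  |d|² = 520;  R = 8+7 = 15,  c = 520−15² = 295
v_rel = (3, -1),  |v_rel|² = 10;  v_rel·d = (3)·(22) + (-1)·(-6) = 72
10·t² − 144·t + 295 = 0  ⇒  m = 72² − 10·295 = 2234
m = 2234 > 0,  v_rel·d = 72 > 0  ⇒  inside

inside=yes margin=2234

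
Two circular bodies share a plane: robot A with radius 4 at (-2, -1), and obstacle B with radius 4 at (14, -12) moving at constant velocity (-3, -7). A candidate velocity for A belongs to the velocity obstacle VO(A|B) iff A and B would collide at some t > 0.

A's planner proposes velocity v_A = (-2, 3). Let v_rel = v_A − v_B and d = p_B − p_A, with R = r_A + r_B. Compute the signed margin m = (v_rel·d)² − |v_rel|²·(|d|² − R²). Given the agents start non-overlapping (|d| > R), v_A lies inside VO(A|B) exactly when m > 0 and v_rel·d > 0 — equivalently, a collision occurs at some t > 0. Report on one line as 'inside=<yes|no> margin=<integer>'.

d = (16, -11),  |d|² = 377;  R = 4+4 = 8,  c = 377−8² = 313
v_rel = (1, 10),  |v_rel|² = 101;  v_rel·d = (1)·(16) + (10)·(-11) = -94
101·t² + 188·t + 313 = 0  ⇒  m = (-94)² − 101·313 = -22777
m = -22777 < 0,  v_rel·d = -94 < 0  ⇒  outside

inside=no margin=-22777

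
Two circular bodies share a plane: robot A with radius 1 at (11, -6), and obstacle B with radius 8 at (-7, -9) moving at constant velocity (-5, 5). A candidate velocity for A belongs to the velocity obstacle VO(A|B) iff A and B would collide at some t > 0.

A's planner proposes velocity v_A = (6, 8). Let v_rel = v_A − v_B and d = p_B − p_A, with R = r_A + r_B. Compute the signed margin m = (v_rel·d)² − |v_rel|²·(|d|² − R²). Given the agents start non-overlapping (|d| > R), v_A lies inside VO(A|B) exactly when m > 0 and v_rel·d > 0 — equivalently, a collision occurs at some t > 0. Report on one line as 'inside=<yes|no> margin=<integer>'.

d = (-18, -3),  |d|² = 333;  R = 1+8 = 9,  c = 333−9² = 252
v_rel = (11, 3),  |v_rel|² = 130;  v_rel·d = (11)·(-18) + (3)·(-3) = -207
130·t² + 414·t + 252 = 0  ⇒  m = (-207)² − 130·252 = 10089
m = 10089 > 0,  v_rel·d = -207 < 0  ⇒  outside

inside=no margin=10089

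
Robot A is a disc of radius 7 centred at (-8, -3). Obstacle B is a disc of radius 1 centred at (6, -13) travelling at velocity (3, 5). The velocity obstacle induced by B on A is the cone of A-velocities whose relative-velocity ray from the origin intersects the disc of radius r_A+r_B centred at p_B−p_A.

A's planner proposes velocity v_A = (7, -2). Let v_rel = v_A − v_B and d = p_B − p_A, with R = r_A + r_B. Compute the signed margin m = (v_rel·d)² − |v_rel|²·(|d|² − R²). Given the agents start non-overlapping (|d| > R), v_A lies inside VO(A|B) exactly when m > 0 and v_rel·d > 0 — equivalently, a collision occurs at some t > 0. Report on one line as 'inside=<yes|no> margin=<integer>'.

d = (14, -10),  |d|² = 296;  R = 7+1 = 8,  c = 296−8² = 232
v_rel = (4, -7),  |v_rel|² = 65;  v_rel·d = (4)·(14) + (-7)·(-10) = 126
65·t² − 252·t + 232 = 0  ⇒  m = 126² − 65·232 = 796
m = 796 > 0,  v_rel·d = 126 > 0  ⇒  inside

inside=yes margin=796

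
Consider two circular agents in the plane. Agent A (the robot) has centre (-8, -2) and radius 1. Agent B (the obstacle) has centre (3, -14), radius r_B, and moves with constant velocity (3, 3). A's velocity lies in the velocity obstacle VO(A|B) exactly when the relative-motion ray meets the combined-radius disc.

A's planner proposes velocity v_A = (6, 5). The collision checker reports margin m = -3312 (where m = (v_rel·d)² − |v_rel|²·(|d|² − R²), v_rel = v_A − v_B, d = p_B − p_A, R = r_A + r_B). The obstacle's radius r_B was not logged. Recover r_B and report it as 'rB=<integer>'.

m = -3312
d = (11, -12);  v_rel = (3, 2),  |v_rel|² = 13
v_rel×d = (3)·(-12) − (2)·(11) = -58
since m = R²·13 − (-58)²:  R² = (3364 + -3312) / 13 = 4
R = √4 = 2  ⇒  r_B = 2 − 1 = 1

rB=1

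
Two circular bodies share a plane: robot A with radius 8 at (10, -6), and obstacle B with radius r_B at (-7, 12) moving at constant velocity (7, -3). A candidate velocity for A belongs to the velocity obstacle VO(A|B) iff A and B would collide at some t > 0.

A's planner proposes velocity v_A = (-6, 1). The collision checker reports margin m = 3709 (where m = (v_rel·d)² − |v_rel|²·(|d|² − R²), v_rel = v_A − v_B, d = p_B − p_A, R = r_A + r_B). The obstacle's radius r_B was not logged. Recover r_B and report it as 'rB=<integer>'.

m = 3709
d = (-17, 18);  v_rel = (-13, 4),  |v_rel|² = 185
v_rel×d = (-13)·(18) − (4)·(-17) = -166
since m = R²·185 − (-166)²:  R² = (27556 + 3709) / 185 = 169
R = √169 = 13  ⇒  r_B = 13 − 8 = 5

rB=5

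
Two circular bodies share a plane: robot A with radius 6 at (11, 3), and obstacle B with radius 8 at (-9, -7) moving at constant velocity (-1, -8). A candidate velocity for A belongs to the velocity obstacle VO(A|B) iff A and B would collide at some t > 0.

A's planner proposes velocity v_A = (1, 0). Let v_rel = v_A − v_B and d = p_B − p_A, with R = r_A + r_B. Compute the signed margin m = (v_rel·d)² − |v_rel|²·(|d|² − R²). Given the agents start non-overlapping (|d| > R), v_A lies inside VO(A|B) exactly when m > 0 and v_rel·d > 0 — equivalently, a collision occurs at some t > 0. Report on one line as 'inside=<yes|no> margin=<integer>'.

d = (-20, -10),  |d|² = 500;  R = 6+8 = 14,  c = 500−14² = 304
v_rel = (2, 8),  |v_rel|² = 68;  v_rel·d = (2)·(-20) + (8)·(-10) = -120
68·t² + 240·t + 304 = 0  ⇒  m = (-120)² − 68·304 = -6272
m = -6272 < 0,  v_rel·d = -120 < 0  ⇒  outside

inside=no margin=-6272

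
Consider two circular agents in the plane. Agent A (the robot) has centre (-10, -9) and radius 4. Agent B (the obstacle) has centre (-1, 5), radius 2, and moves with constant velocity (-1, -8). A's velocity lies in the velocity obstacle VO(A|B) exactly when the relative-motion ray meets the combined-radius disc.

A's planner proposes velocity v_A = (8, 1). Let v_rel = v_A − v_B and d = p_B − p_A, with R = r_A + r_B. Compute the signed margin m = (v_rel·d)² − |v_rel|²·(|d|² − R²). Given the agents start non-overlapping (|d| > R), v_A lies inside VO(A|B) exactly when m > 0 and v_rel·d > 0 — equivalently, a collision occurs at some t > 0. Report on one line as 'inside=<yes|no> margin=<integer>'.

d = (9, 14),  |d|² = 277;  R = 4+2 = 6,  c = 277−6² = 241
v_rel = (9, 9),  |v_rel|² = 162;  v_rel·d = (9)·(9) + (9)·(14) = 207
162·t² − 414·t + 241 = 0  ⇒  m = 207² − 162·241 = 3807
m = 3807 > 0,  v_rel·d = 207 > 0  ⇒  inside

inside=yes margin=3807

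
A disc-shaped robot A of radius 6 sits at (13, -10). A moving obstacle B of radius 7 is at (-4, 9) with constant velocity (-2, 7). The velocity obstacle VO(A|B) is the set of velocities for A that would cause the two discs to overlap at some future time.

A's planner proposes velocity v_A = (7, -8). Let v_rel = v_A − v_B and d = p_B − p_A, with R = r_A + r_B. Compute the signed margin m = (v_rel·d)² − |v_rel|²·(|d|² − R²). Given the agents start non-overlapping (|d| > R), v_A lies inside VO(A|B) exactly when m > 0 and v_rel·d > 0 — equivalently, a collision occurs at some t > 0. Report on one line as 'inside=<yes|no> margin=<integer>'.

d = (-17, 19),  |d|² = 650;  R = 6+7 = 13,  c = 650−13² = 481
v_rel = (9, -15),  |v_rel|² = 306;  v_rel·d = (9)·(-17) + (-15)·(19) = -438
306·t² + 876·t + 481 = 0  ⇒  m = (-438)² − 306·481 = 44658
m = 44658 > 0,  v_rel·d = -438 < 0  ⇒  outside

inside=no margin=44658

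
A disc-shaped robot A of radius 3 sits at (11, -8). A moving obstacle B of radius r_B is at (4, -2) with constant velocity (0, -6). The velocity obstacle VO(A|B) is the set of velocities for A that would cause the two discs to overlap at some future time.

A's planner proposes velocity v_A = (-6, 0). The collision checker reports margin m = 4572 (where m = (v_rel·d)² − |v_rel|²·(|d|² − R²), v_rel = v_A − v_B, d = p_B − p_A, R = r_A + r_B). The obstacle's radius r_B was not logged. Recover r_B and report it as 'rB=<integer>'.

m = 4572
d = (-7, 6);  v_rel = (-6, 6),  |v_rel|² = 72
v_rel×d = (-6)·(6) − (6)·(-7) = 6
since m = R²·72 − 6²:  R² = (36 + 4572) / 72 = 64
R = √64 = 8  ⇒  r_B = 8 − 3 = 5

rB=5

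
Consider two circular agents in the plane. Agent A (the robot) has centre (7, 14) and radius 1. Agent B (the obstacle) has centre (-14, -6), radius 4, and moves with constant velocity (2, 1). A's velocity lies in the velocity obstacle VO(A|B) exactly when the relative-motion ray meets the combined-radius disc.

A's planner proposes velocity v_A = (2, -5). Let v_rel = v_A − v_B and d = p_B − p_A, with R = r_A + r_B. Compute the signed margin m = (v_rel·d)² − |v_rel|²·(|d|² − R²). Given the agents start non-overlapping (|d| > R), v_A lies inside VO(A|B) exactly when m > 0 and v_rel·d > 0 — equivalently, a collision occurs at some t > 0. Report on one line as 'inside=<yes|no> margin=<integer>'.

d = (-21, -20),  |d|² = 841;  R = 1+4 = 5,  c = 841−5² = 816
v_rel = (0, -6),  |v_rel|² = 36;  v_rel·d = (0)·(-21) + (-6)·(-20) = 120
36·t² − 240·t + 816 = 0  ⇒  m = 120² − 36·816 = -14976
m = -14976 < 0,  v_rel·d = 120 > 0  ⇒  outside

inside=no margin=-14976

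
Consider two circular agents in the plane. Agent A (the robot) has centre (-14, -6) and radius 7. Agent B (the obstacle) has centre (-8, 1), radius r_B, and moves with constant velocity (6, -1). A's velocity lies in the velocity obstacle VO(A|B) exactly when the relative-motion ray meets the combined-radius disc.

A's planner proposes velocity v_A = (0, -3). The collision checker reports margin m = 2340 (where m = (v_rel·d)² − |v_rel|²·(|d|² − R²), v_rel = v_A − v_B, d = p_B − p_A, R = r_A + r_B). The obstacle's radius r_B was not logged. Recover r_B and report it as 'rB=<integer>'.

m = 2340
d = (6, 7);  v_rel = (-6, -2),  |v_rel|² = 40
v_rel×d = (-6)·(7) − (-2)·(6) = -30
since m = R²·40 − (-30)²:  R² = (900 + 2340) / 40 = 81
R = √81 = 9  ⇒  r_B = 9 − 7 = 2

rB=2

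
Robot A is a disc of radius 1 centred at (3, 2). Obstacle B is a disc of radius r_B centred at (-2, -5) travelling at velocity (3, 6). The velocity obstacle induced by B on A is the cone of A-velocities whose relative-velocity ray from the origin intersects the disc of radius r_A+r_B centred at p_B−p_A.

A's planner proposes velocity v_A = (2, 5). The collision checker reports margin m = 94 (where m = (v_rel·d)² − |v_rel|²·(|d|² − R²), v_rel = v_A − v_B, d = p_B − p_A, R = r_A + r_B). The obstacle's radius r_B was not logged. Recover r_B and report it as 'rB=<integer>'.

m = 94
d = (-5, -7);  v_rel = (-1, -1),  |v_rel|² = 2
v_rel×d = (-1)·(-7) − (-1)·(-5) = 2
since m = R²·2 − 2²:  R² = (4 + 94) / 2 = 49
R = √49 = 7  ⇒  r_B = 7 − 1 = 6

rB=6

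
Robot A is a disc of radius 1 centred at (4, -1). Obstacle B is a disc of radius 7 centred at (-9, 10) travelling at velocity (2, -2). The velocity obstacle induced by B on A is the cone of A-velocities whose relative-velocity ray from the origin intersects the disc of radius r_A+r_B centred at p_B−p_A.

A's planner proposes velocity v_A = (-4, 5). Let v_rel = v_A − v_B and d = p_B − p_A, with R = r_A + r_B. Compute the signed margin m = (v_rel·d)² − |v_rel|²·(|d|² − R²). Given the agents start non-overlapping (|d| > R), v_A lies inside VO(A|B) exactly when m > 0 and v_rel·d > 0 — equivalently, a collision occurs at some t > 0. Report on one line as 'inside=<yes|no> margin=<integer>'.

d = (-13, 11),  |d|² = 290;  R = 1+7 = 8,  c = 290−8² = 226
v_rel = (-6, 7),  |v_rel|² = 85;  v_rel·d = (-6)·(-13) + (7)·(11) = 155
85·t² − 310·t + 226 = 0  ⇒  m = 155² − 85·226 = 4815
m = 4815 > 0,  v_rel·d = 155 > 0  ⇒  inside

inside=yes margin=4815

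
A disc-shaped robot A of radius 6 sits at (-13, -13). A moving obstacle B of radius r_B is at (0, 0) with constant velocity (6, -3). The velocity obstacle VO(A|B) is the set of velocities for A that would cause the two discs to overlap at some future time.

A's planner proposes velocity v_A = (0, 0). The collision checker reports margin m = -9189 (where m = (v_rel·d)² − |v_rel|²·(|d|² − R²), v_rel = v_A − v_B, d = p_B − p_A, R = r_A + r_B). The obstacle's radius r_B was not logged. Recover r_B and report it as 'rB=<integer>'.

m = -9189
d = (13, 13);  v_rel = (-6, 3),  |v_rel|² = 45
v_rel×d = (-6)·(13) − (3)·(13) = -117
since m = R²·45 − (-117)²:  R² = (13689 + -9189) / 45 = 100
R = √100 = 10  ⇒  r_B = 10 − 6 = 4

rB=4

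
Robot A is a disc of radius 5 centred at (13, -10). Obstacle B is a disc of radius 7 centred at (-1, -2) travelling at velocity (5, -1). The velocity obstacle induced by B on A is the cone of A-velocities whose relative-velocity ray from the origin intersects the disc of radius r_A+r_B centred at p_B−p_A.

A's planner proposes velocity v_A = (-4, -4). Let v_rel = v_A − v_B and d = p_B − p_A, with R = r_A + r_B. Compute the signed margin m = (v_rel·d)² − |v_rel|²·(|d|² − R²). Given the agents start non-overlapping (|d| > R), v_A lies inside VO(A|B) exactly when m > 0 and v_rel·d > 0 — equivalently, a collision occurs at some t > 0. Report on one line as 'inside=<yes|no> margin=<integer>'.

d = (-14, 8),  |d|² = 260;  R = 5+7 = 12,  c = 260−12² = 116
v_rel = (-9, -3),  |v_rel|² = 90;  v_rel·d = (-9)·(-14) + (-3)·(8) = 102
90·t² − 204·t + 116 = 0  ⇒  m = 102² − 90·116 = -36
m = -36 < 0,  v_rel·d = 102 > 0  ⇒  outside

inside=no margin=-36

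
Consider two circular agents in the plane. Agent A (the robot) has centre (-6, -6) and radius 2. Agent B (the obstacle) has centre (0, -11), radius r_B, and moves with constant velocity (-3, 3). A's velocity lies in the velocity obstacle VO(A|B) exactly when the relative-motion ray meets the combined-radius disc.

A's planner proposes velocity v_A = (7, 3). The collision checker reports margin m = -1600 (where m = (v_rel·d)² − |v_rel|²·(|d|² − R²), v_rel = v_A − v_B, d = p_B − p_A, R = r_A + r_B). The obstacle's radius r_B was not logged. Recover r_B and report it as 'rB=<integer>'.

m = -1600
d = (6, -5);  v_rel = (10, 0),  |v_rel|² = 100
v_rel×d = (10)·(-5) − (0)·(6) = -50
since m = R²·100 − (-50)²:  R² = (2500 + -1600) / 100 = 9
R = √9 = 3  ⇒  r_B = 3 − 2 = 1

rB=1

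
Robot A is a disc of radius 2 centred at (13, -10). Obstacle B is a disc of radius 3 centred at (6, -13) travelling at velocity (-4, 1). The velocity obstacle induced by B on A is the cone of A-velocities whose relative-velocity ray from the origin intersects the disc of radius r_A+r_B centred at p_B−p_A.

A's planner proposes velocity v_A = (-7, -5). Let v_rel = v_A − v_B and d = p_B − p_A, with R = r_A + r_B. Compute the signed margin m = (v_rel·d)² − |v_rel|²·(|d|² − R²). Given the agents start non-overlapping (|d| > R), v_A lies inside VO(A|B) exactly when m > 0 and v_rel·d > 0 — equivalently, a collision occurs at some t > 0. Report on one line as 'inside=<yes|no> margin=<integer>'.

d = (-7, -3),  |d|² = 58;  R = 2+3 = 5,  c = 58−5² = 33
v_rel = (-3, -6),  |v_rel|² = 45;  v_rel·d = (-3)·(-7) + (-6)·(-3) = 39
45·t² − 78·t + 33 = 0  ⇒  m = 39² − 45·33 = 36
m = 36 > 0,  v_rel·d = 39 > 0  ⇒  inside

inside=yes margin=36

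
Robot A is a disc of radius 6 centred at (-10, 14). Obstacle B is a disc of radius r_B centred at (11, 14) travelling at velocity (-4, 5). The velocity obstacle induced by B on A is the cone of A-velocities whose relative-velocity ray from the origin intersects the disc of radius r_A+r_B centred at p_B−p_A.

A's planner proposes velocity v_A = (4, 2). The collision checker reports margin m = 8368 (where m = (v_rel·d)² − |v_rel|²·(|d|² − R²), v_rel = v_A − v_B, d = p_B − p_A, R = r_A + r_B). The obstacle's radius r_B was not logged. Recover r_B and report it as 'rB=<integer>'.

m = 8368
d = (21, 0);  v_rel = (8, -3),  |v_rel|² = 73
v_rel×d = (8)·(0) − (-3)·(21) = 63
since m = R²·73 − 63²:  R² = (3969 + 8368) / 73 = 169
R = √169 = 13  ⇒  r_B = 13 − 6 = 7

rB=7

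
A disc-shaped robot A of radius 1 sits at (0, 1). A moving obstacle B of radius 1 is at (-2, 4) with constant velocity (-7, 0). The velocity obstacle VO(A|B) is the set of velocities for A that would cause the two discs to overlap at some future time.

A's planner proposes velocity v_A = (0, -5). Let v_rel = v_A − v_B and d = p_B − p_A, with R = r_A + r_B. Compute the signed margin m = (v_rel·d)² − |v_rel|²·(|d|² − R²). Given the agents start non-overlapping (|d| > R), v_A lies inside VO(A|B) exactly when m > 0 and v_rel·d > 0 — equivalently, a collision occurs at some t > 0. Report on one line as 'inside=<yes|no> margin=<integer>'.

d = (-2, 3),  |d|² = 13;  R = 1+1 = 2,  c = 13−2² = 9
v_rel = (7, -5),  |v_rel|² = 74;  v_rel·d = (7)·(-2) + (-5)·(3) = -29
74·t² + 58·t + 9 = 0  ⇒  m = (-29)² − 74·9 = 175
m = 175 > 0,  v_rel·d = -29 < 0  ⇒  outside

inside=no margin=175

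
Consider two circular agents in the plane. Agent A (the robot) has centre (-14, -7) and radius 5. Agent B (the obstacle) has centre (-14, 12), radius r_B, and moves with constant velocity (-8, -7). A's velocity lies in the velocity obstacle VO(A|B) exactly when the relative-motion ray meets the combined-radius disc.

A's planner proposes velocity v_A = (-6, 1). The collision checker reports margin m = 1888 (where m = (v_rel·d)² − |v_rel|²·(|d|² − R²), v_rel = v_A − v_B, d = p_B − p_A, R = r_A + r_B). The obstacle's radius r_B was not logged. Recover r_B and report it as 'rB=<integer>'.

m = 1888
d = (0, 19);  v_rel = (2, 8),  |v_rel|² = 68
v_rel×d = (2)·(19) − (8)·(0) = 38
since m = R²·68 − 38²:  R² = (1444 + 1888) / 68 = 49
R = √49 = 7  ⇒  r_B = 7 − 5 = 2

rB=2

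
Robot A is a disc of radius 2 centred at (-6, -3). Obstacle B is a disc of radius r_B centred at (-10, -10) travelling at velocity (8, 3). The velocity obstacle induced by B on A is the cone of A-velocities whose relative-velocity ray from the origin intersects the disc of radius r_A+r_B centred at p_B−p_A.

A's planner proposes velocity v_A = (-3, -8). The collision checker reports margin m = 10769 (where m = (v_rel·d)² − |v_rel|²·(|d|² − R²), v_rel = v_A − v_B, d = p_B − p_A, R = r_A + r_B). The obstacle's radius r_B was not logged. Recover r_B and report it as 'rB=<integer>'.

m = 10769
d = (-4, -7);  v_rel = (-11, -11),  |v_rel|² = 242
v_rel×d = (-11)·(-7) − (-11)·(-4) = 33
since m = R²·242 − 33²:  R² = (1089 + 10769) / 242 = 49
R = √49 = 7  ⇒  r_B = 7 − 2 = 5

rB=5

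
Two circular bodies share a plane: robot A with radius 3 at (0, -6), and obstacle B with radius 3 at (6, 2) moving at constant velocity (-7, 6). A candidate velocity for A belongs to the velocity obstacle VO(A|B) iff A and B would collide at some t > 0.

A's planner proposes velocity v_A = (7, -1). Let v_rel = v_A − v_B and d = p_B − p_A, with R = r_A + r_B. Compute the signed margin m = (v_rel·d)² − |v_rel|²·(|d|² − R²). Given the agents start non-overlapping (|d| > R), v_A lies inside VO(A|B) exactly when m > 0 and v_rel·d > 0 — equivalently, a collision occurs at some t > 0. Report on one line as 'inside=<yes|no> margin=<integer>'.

d = (6, 8),  |d|² = 100;  R = 3+3 = 6,  c = 100−6² = 64
v_rel = (14, -7),  |v_rel|² = 245;  v_rel·d = (14)·(6) + (-7)·(8) = 28
245·t² − 56·t + 64 = 0  ⇒  m = 28² − 245·64 = -14896
m = -14896 < 0,  v_rel·d = 28 > 0  ⇒  outside

inside=no margin=-14896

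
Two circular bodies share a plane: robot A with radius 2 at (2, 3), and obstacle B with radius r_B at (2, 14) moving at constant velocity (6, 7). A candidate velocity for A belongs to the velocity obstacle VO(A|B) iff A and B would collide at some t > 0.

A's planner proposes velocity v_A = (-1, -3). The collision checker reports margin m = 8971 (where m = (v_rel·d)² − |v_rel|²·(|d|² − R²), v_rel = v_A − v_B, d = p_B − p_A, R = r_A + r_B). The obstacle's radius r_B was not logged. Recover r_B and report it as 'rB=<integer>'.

m = 8971
d = (0, 11);  v_rel = (-7, -10),  |v_rel|² = 149
v_rel×d = (-7)·(11) − (-10)·(0) = -77
since m = R²·149 − (-77)²:  R² = (5929 + 8971) / 149 = 100
R = √100 = 10  ⇒  r_B = 10 − 2 = 8

rB=8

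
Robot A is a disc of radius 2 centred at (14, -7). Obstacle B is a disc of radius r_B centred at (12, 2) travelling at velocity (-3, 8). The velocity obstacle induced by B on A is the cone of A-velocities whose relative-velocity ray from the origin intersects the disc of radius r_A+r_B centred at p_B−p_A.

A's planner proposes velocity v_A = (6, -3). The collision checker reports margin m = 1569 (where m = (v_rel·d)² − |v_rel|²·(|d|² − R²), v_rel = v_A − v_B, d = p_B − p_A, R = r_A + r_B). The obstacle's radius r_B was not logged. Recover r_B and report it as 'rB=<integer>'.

m = 1569
d = (-2, 9);  v_rel = (9, -11),  |v_rel|² = 202
v_rel×d = (9)·(9) − (-11)·(-2) = 59
since m = R²·202 − 59²:  R² = (3481 + 1569) / 202 = 25
R = √25 = 5  ⇒  r_B = 5 − 2 = 3

rB=3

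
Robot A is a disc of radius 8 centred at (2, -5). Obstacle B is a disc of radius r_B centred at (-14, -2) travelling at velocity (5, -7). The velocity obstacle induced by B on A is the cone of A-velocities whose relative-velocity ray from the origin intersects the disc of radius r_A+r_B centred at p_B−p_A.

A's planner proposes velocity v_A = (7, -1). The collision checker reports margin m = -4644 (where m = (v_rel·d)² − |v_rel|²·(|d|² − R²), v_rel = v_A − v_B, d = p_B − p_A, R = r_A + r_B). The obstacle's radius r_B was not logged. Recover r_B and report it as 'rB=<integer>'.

m = -4644
d = (-16, 3);  v_rel = (2, 6),  |v_rel|² = 40
v_rel×d = (2)·(3) − (6)·(-16) = 102
since m = R²·40 − 102²:  R² = (10404 + -4644) / 40 = 144
R = √144 = 12  ⇒  r_B = 12 − 8 = 4

rB=4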